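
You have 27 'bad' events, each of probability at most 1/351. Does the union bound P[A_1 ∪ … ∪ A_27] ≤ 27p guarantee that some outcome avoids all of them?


Union bound: P[∪_{i=1}^{27} A_i] ≤ Σ_i P[A_i] ≤ 27·p = 27·(1/351) = 1/13.
Numerically: 1/13 ≈ 0.0769.
Is 1/13 < 1? YES.
Since P[∪ A_i] ≤ 1/13 < 1, the complement has P[∩ A_i^c] ≥ 1 − 1/13 = 12/13 > 0, so some outcome avoids every A_i.

27·p = 1/13 ≈ 0.0769; existence CERTIFIED by the union bound.


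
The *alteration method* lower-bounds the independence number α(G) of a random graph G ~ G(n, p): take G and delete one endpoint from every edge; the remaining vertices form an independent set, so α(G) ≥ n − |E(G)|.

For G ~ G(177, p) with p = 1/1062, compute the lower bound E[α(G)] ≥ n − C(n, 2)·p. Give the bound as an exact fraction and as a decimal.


E[|E(G)|] = C(177, 2)·p = 15576 · (1/1062) = 44/3.
E[α(G)] ≥ n − E[|E(G)|] = 177 − 44/3 = 487/3.
Numerically: ≈ 162.3333.
(This is only a lower bound; the true E[α(G)] may be larger.)

E[α(G)] ≥ 487/3 ≈ 162.3333.


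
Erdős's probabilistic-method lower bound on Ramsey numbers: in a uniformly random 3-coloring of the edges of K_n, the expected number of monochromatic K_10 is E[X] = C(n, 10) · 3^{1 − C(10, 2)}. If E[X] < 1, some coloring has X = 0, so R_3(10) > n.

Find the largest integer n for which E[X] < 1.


We need C(n, 10) · 3^{1 − 45} < 1, i.e. C(n, 10) < 3^{45 − 1} = 984770902183611232881.
Check values of n near the boundary:
  n = 570: C(570, 10) = 921524823451961408691; 921524823451961408691 < 984770902183611232881? YES
  n = 571: C(571, 10) = 937951290893172842001; 937951290893172842001 < 984770902183611232881? YES
  n = 572: C(572, 10) = 954640815642161682606; 954640815642161682606 < 984770902183611232881? YES
  n = 573: C(573, 10) = 971597135635805762226; 971597135635805762226 < 984770902183611232881? YES
  n = 574: C(574, 10) = 988824035203816502691; 988824035203816502691 < 984770902183611232881? NO
  n = 575: C(575, 10) = 1006325345561406175305; 1006325345561406175305 < 984770902183611232881? NO
  n = 576: C(576, 10) = 1024104945306307344480; 1024104945306307344480 < 984770902183611232881? NO
The largest n with C(n, 10) < 984770902183611232881 is n = 573 (where E[X] = 35985079097622435638/36472996377170786403 ≈ 0.986623). Hence R_3(10) > 573, i.e. R_3(10) ≥ 574.

Largest n = 573; hence R_3(10) > 573.


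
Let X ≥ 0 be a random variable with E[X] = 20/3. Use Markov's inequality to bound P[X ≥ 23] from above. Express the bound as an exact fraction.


μ = E[X] = 20/3, a = 23.
Markov: P[X ≥ 23] ≤ μ/a = (20/3)/23 = 20/69.
Numerically: ≈ 0.289855.
(Since a = 23 > μ = 6.666667, the bound 20/69 is < 1 and informative.)

P[X ≥ 23] ≤ 20/69 ≈ 0.289855.


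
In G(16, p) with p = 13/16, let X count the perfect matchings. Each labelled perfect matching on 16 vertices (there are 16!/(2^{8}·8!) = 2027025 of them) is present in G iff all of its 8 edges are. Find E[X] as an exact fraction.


K_16 has 16!/(2^{8}·8!) = 2027025 labelled perfect matchings.
For each such perfect matching H, let X_H = 1 if all 8 edges of H are present in G. Then P[X_H = 1] = p^{8} = (13/16)^{8} = 815730721/4294967296.
By linearity: E[X] = Σ_H E[X_H] = 2027025 · p^{8} = 2027025 · 815730721/4294967296 = 1653506564735025/4294967296.
Numerically: E[X] ≈ 3.8499e+05.

E[X] = 2027025 · (13/16)^{8} = 1653506564735025/4294967296 ≈ 3.8499e+05.


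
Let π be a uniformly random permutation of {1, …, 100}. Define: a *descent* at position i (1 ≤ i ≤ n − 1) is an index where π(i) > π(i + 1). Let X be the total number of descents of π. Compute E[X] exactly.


Write X = Σ X_I over i = 1, …, 99, with X_I the indicator of one descent.
There are 99 indicators.
For each fixed i, the pair (π(i), π(i+1)) is a uniformly random ordered pair of distinct values from {1, …, 100}; by symmetry P[π(i) > π(i+1)] = 1/2.
By linearity: E[X] = 99 · (1/2) = (100 − 1) · (1/2) = 99/2 ≈ 49.500.

E[X] = 99/2 = 49.500.


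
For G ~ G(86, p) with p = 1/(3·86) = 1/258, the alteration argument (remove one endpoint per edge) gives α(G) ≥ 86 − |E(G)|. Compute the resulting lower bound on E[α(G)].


E[|E(G)|] = C(86, 2)·p = 3655 · (1/258) = 85/6.
E[α(G)] ≥ n − E[|E(G)|] = 86 − 85/6 = 431/6.
Numerically: ≈ 71.833333.
(This is only a lower bound; the true E[α(G)] may be larger.)

E[α(G)] ≥ 431/6 ≈ 71.833333.


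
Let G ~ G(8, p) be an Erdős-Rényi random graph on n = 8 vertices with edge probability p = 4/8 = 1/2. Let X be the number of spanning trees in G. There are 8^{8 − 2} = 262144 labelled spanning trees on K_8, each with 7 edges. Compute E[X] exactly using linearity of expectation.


K_8 has 8^{8 − 2} = 262144 labelled spanning trees.
For each such spanning tree H, let X_H = 1 if all 7 edges of H are present in G. Then P[X_H = 1] = p^{7} = (1/2)^{7} = 1/128.
By linearity: E[X] = Σ_H E[X_H] = 262144 · p^{7} = 262144 · 1/128 = 2048.
Numerically: E[X] ≈ 2048.

E[X] = 262144 · (1/2)^{7} = 2048 ≈ 2048.


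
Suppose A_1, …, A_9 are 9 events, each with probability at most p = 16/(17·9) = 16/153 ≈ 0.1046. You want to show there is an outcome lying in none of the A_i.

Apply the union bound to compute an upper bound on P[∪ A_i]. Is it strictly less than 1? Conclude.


Union bound: P[∪_{i=1}^{9} A_i] ≤ Σ_i P[A_i] ≤ 9·p = 9·(16/153) = 16/17.
Numerically: 16/17 ≈ 0.9412.
Is 16/17 < 1? YES.
Since P[∪ A_i] ≤ 16/17 < 1, the complement has P[∩ A_i^c] ≥ 1 − 16/17 = 1/17 > 0, so some outcome avoids every A_i.

9·p = 16/17 ≈ 0.9412; existence CERTIFIED by the union bound.


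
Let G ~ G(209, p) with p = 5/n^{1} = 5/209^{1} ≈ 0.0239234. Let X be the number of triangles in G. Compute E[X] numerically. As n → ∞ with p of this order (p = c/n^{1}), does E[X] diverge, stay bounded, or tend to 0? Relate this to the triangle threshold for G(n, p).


Number of potential triangles: C(209, 3) = 1499784.
Each occurs with probability p³ ≈ (0.0239234)³ ≈ 1.36921344e-05.
By linearity: E[X] = C(209, 3)·p³ ≈ 1499784 · 1.36921344e-05 ≈ 20.535244.
Here α = 1, so p = 5/n is exactly at the triangle threshold p ~ 1/n. Asymptotically E[X] → c³/6 = 5³/6 = 125/6 ≈ 20.833333, a bounded constant. In this regime the triangle count is asymptotically Poisson(c³/6).

E[X] ≈ 20.535244; in regime p = Θ(1/n^{1}) E[X] stays bounded (at the triangle threshold p ~ 1/n).


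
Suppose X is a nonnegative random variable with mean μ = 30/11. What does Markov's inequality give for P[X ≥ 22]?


μ = E[X] = 30/11, a = 22.
Markov: P[X ≥ 22] ≤ μ/a = (30/11)/22 = 15/121.
Numerically: ≈ 0.123967.
(Since a = 22 > μ = 2.727273, the bound 15/121 is < 1 and informative.)

P[X ≥ 22] ≤ 15/121 ≈ 0.123967.


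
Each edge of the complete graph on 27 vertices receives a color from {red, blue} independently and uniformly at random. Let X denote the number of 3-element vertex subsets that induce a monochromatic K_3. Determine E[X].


Let X = Σ_S X_S over the C(27, 3) = 2925 subsets S of size 3, where X_S = 1 if the K_3 on S is monochromatic.
For a fixed S, the K_3 on S has C(3, 2) = 3 edges. P[all 3 edges red] = (1/2)^3, and likewise for blue, so P[monochromatic] = 2·(1/2)^3 = 2^{1 − 3} = 1/4.
Summing: E[X] = C(27, 3) · 2^{1 − 3} = 2925 · 1/4 = 2925/4.
Numerically: E[X] ≈ 731.250000.

E[X] = C(27,3)·2^(1−C(3,2)) = 2925/4 ≈ 731.250000.


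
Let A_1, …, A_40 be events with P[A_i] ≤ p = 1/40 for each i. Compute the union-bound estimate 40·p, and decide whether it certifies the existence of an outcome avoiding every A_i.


Union bound: P[∪_{i=1}^{40} A_i] ≤ Σ_i P[A_i] ≤ 40·p = 40·(1/40) = 1.
Numerically: 1 ≈ 1.0000000.
Is 1 < 1? NO.
Since the bound 1 is ≥ 1, the union bound is uninformative here; it does NOT by itself certify existence.

40·p = 1 ≈ 1.0000000; existence NOT certified by the union bound.


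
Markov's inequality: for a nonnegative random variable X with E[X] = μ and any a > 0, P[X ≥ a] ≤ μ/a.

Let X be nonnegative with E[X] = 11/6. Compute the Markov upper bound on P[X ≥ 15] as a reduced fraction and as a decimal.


μ = E[X] = 11/6, a = 15.
Markov: P[X ≥ 15] ≤ μ/a = (11/6)/15 = 11/90.
Numerically: ≈ 0.12222.
(Since a = 15 > μ = 1.83333, the bound 11/90 is < 1 and informative.)

P[X ≥ 15] ≤ 11/90 ≈ 0.12222.


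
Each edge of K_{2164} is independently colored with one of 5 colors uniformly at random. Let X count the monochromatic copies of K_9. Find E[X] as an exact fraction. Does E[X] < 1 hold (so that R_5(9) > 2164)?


E[X] = C(2164, 9) · 5^{1 − 36} = 2820446946663120530187432 · 5^{−35} = 2820446946663120530187432/2910383045673370361328125.
As a reduced fraction: E[X] = 2820446946663120530187432/2910383045673370361328125 ≈ 0.969.
Is E[X] < 1? YES.
Since E[X] < 1, there exists a 5-coloring of K_{2164} with no monochromatic K_9; hence R_5(9) > 2164.

E[X] = 2820446946663120530187432/2910383045673370361328125 ≈ 0.969; E[X] < 1, so R_5(9) > 2164.


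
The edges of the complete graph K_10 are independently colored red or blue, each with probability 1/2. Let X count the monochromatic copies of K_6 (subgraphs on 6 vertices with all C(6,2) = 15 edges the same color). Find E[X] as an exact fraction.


Let X = Σ_S X_S over the C(10, 6) = 210 subsets S of size 6, where X_S = 1 if the K_6 on S is monochromatic.
For a fixed S, the K_6 on S has C(6, 2) = 15 edges. P[all 15 edges red] = (1/2)^15, and likewise for blue, so P[monochromatic] = 2·(1/2)^15 = 2^{1 − 15} = 1/16384.
Summing: E[X] = C(10, 6) · 2^{1 − 15} = 210 · 1/16384 = 105/8192.
Numerically: E[X] ≈ 0.012817.

E[X] = C(10,6)·2^(1−C(6,2)) = 105/8192 ≈ 0.012817.


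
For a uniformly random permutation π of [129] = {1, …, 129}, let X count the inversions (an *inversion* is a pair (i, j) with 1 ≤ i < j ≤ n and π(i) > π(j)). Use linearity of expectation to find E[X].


Write X = Σ X_I over the C(129, 2) = 8256 pairs i < j, with X_I the indicator of one inversion.
There are 8256 indicators.
For each fixed pair i < j, the values π(i) and π(j) are two distinct elements of {1, …, 129} in uniformly random order; by symmetry P[π(i) > π(j)] = 1/2.
By linearity: E[X] = 8256 · (1/2) = C(129, 2) · (1/2) = 8256/2 = 4128 ≈ 4128.000000.

E[X] = 4128 = 4128.000000.


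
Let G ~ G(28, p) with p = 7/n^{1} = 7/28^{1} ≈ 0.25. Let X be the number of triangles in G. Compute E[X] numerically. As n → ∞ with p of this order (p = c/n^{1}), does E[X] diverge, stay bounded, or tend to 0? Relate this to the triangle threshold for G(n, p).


Number of potential triangles: C(28, 3) = 3276.
Each occurs with probability p³ ≈ (0.25)³ ≈ 1.562500e-02.
By linearity: E[X] = C(28, 3)·p³ ≈ 3276 · 1.562500e-02 ≈ 51.1875.
Here α = 1, so p = 7/n is exactly at the triangle threshold p ~ 1/n. Asymptotically E[X] → c³/6 = 7³/6 = 343/6 ≈ 57.1667, a bounded constant. In this regime the triangle count is asymptotically Poisson(c³/6).

E[X] ≈ 51.1875; in regime p = Θ(1/n^{1}) E[X] stays bounded (at the triangle threshold p ~ 1/n).


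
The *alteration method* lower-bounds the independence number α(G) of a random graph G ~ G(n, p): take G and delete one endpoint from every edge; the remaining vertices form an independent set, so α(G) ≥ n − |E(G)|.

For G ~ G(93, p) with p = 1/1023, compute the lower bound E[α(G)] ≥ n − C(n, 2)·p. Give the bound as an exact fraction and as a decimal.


E[|E(G)|] = C(93, 2)·p = 4278 · (1/1023) = 46/11.
E[α(G)] ≥ n − E[|E(G)|] = 93 − 46/11 = 977/11.
Numerically: ≈ 88.818182.
(This is only a lower bound; the true E[α(G)] may be larger.)

E[α(G)] ≥ 977/11 ≈ 88.818182.


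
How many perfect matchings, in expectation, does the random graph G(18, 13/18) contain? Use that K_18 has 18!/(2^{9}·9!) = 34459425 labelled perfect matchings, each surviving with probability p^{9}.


K_18 has 18!/(2^{9}·9!) = 34459425 labelled perfect matchings.
For each such perfect matching H, let X_H = 1 if all 9 edges of H are present in G. Then P[X_H = 1] = p^{9} = (13/18)^{9} = 10604499373/198359290368.
By linearity of expectation: E[X] = Σ_H E[X_H] = 34459425 · p^{9} = 34459425 · 10604499373/198359290368 = 4511419145758525/2448880128.
Numerically: E[X] ≈ 1.8422e+06.

E[X] = 34459425 · (13/18)^{9} = 4511419145758525/2448880128 ≈ 1.8422e+06.


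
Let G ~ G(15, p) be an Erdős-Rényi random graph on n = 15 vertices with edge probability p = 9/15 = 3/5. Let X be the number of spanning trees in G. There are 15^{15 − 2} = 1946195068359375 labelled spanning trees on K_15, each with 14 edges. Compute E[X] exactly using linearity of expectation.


K_15 has 15^{15 − 2} = 1946195068359375 labelled spanning trees.
For each such spanning tree H, let X_H = 1 if all 14 edges of H are present in G. Then P[X_H = 1] = p^{14} = (3/5)^{14} = 4782969/6103515625.
Summing the indicators: E[X] = Σ_H E[X_H] = 1946195068359375 · p^{14} = 1946195068359375 · 4782969/6103515625 = 7625597484987/5.
Numerically: E[X] ≈ 1.52512e+12.

E[X] = 1946195068359375 · (3/5)^{14} = 7625597484987/5 ≈ 1.52512e+12.


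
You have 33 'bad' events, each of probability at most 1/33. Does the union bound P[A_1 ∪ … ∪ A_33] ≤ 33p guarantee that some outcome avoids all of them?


Union bound: P[∪_{i=1}^{33} A_i] ≤ Σ_i P[A_i] ≤ 33·p = 33·(1/33) = 1.
Numerically: 1 ≈ 1.00000.
Is 1 < 1? NO.
Since the bound 1 is ≥ 1, the union bound is uninformative here; it does NOT by itself certify existence.

33·p = 1 ≈ 1.00000; existence NOT certified by the union bound.


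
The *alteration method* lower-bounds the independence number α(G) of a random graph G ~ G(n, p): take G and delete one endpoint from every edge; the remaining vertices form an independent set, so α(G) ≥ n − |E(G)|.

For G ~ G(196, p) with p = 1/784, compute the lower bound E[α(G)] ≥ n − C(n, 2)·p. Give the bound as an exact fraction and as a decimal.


E[|E(G)|] = C(196, 2)·p = 19110 · (1/784) = 195/8.
E[α(G)] ≥ n − E[|E(G)|] = 196 − 195/8 = 1373/8.
Numerically: ≈ 171.62500.
(This is only a lower bound; the true E[α(G)] may be larger.)

E[α(G)] ≥ 1373/8 ≈ 171.62500.


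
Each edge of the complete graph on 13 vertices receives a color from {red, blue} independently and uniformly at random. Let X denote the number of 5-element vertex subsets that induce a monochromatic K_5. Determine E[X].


Let X = Σ_S X_S over the C(13, 5) = 1287 subsets S of size 5, where X_S = 1 if the K_5 on S is monochromatic.
For a fixed S, the K_5 on S has C(5, 2) = 10 edges. P[all 10 edges red] = (1/2)^10, and likewise for blue, so P[monochromatic] = 2·(1/2)^10 = 2^{1 − 10} = 1/512.
Summing: E[X] = C(13, 5) · 2^{1 − 10} = 1287 · 1/512 = 1287/512.
Numerically: E[X] ≈ 2.5137.

E[X] = C(13,5)·2^(1−C(5,2)) = 1287/512 ≈ 2.5137.


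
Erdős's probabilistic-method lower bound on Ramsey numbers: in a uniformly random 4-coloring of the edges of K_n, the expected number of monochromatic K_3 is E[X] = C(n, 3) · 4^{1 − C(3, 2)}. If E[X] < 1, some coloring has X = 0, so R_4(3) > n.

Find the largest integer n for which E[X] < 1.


We need C(n, 3) · 4^{1 − 3} < 1, i.e. C(n, 3) < 4^{3 − 1} = 16.
Check values of n near the boundary:
  n = 3: C(3, 3) = 1; 1 < 16? YES
  n = 4: C(4, 3) = 4; 4 < 16? YES
  n = 5: C(5, 3) = 10; 10 < 16? YES
  n = 6: C(6, 3) = 20; 20 < 16? NO
  n = 7: C(7, 3) = 35; 35 < 16? NO
The largest n with C(n, 3) < 16 is n = 5 (where E[X] = 5/8 ≈ 0.625000). Hence R_4(3) > 5, i.e. R_4(3) ≥ 6.

Largest n = 5; hence R_4(3) > 5.


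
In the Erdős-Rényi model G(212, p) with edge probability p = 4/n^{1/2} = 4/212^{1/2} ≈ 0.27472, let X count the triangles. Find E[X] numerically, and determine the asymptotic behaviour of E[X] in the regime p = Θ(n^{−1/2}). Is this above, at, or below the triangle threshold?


Number of potential triangles: C(212, 3) = 1565620.
Each occurs with probability p³ ≈ (0.27472)³ ≈ 2.0733670e-02.
By linearity: E[X] = C(212, 3)·p³ ≈ 1565620 · 2.0733670e-02 ≈ 32461.04847.
Since α = 1/2 < 1, p = c/n^{1/2} ≫ 1/n is above the triangle threshold p ~ 1/n. Asymptotically E[X] ~ (c³/6)·n^{3(1−α)} = (4³/6)·n^{1.5} → ∞; triangles are abundant w.h.p.

E[X] ≈ 32461.04847; in regime p = Θ(1/n^{1/2}) E[X] diverges (above the triangle threshold p ~ 1/n).


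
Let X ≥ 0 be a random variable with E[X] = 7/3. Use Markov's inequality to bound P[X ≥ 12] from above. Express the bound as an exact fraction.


μ = E[X] = 7/3, a = 12.
Markov: P[X ≥ 12] ≤ μ/a = (7/3)/12 = 7/36.
Numerically: ≈ 0.194.
(Since a = 12 > μ = 2.333, the bound 7/36 is < 1 and informative.)

P[X ≥ 12] ≤ 7/36 ≈ 0.194.


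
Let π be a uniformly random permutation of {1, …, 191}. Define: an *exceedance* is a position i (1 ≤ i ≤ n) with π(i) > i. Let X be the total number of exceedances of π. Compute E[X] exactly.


Write X = Σ_{i=1}^{191} X_i, where X_i = 1_{π(i) > i}.
For each fixed i, π(i) is uniform over {1, …, 191} (marginal of a uniform permutation), so P[π(i) > i] = (n − i)/n. Summing: Σ_{i=1}^{191} (n − i)/n = (0 + 1 + … + 190)/191 = 191(191 − 1)/(2·191) = (191 − 1)/2.
Hence E[X] = Σ_{i=1}^{191} (191 − i)/191 = 95 ≈ 95.0000.

E[X] = 95 = 95.0000.


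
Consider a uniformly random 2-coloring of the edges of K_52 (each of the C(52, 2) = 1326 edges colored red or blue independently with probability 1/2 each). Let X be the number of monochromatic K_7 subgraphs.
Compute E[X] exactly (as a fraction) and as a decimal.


Let X = Σ_S X_S over the C(52, 7) = 133784560 subsets S of size 7, where X_S = 1 if the K_7 on S is monochromatic.
For a fixed S, the K_7 on S has C(7, 2) = 21 edges. P[all 21 edges red] = (1/2)^21, and likewise for blue, so P[monochromatic] = 2·(1/2)^21 = 2^{1 − 21} = 1/1048576.
Summing: E[X] = C(52, 7) · 2^{1 − 21} = 133784560 · 1/1048576 = 8361535/65536.
Numerically: E[X] ≈ 127.5869.

E[X] = C(52,7)·2^(1−C(7,2)) = 8361535/65536 ≈ 127.5869.


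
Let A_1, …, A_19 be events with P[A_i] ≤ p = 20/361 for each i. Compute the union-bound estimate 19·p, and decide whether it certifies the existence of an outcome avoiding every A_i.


Union bound: P[∪_{i=1}^{19} A_i] ≤ Σ_i P[A_i] ≤ 19·p = 19·(20/361) = 20/19.
Numerically: 20/19 ≈ 1.053.
Is 20/19 < 1? NO.
Since the bound 20/19 is ≥ 1, the union bound is uninformative here; it does NOT by itself certify existence.

19·p = 20/19 ≈ 1.053; existence NOT certified by the union bound.


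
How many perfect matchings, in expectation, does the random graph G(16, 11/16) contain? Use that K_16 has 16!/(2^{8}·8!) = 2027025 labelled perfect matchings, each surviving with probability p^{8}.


K_16 has 16!/(2^{8}·8!) = 2027025 labelled perfect matchings.
For each such perfect matching H, let X_H = 1 if all 8 edges of H are present in G. Then P[X_H = 1] = p^{8} = (11/16)^{8} = 214358881/4294967296.
By linearity: E[X] = Σ_H E[X_H] = 2027025 · p^{8} = 2027025 · 214358881/4294967296 = 434510810759025/4294967296.
Numerically: E[X] ≈ 1.012e+05.

E[X] = 2027025 · (11/16)^{8} = 434510810759025/4294967296 ≈ 1.012e+05.


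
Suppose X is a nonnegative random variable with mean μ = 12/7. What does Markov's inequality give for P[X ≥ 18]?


μ = E[X] = 12/7, a = 18.
Markov: P[X ≥ 18] ≤ μ/a = (12/7)/18 = 2/21.
Numerically: ≈ 0.09524.
(Since a = 18 > μ = 1.71429, the bound 2/21 is < 1 and informative.)

P[X ≥ 18] ≤ 2/21 ≈ 0.09524.


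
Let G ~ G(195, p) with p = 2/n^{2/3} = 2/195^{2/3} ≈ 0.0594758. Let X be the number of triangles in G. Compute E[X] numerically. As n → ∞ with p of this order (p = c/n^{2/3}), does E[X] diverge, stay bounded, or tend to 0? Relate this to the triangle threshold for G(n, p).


Number of potential triangles: C(195, 3) = 1216865.
Each occurs with probability p³ ≈ (0.0594758)³ ≈ 2.10387903e-04.
By linearity: E[X] = C(195, 3)·p³ ≈ 1216865 · 2.10387903e-04 ≈ 256.013675.
Since α = 2/3 < 1, p = c/n^{2/3} ≫ 1/n is above the triangle threshold p ~ 1/n. Asymptotically E[X] ~ (c³/6)·n^{3(1−α)} = (2³/6)·n^{1} → ∞; triangles are abundant w.h.p.

E[X] ≈ 256.013675; in regime p = Θ(1/n^{2/3}) E[X] diverges (above the triangle threshold p ~ 1/n).


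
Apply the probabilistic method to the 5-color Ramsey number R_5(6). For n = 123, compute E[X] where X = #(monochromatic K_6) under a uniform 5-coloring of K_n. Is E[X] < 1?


E[X] = C(123, 6) · 5^{1 − 15} = 4249404082 · 5^{−14} = 4249404082/6103515625.
As a reduced fraction: E[X] = 4249404082/6103515625 ≈ 0.696222.
Is E[X] < 1? YES.
Since E[X] < 1, there exists a 5-coloring of K_{123} with no monochromatic K_6; hence R_5(6) > 123.

E[X] = 4249404082/6103515625 ≈ 0.696222; E[X] < 1, so R_5(6) > 123.


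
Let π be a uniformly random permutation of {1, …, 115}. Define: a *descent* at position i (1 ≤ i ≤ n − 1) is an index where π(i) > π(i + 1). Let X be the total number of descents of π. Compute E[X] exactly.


Write X = Σ X_I over i = 1, …, 114, with X_I the indicator of one descent.
There are 114 indicators.
For each fixed i, the pair (π(i), π(i+1)) is a uniformly random ordered pair of distinct values from {1, …, 115}; by symmetry P[π(i) > π(i+1)] = 1/2.
By linearity: E[X] = 114 · (1/2) = (115 − 1) · (1/2) = 57 ≈ 57.00000.

E[X] = 57 = 57.00000.


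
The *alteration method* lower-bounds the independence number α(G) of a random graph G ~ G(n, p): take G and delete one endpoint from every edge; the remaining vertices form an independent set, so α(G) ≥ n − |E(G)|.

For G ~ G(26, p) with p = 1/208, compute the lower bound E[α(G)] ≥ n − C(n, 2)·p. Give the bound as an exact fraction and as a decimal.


E[|E(G)|] = C(26, 2)·p = 325 · (1/208) = 25/16.
E[α(G)] ≥ n − E[|E(G)|] = 26 − 25/16 = 391/16.
Numerically: ≈ 24.4375.
(This is only a lower bound; the true E[α(G)] may be larger.)

E[α(G)] ≥ 391/16 ≈ 24.4375.


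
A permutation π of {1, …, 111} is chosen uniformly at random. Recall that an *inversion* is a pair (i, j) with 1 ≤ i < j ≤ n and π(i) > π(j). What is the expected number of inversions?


Write X = Σ X_I over the C(111, 2) = 6105 pairs i < j, with X_I the indicator of one inversion.
There are 6105 indicators.
For each fixed pair i < j, the values π(i) and π(j) are two distinct elements of {1, …, 111} in uniformly random order; by symmetry P[π(i) > π(j)] = 1/2.
By linearity: E[X] = 6105 · (1/2) = C(111, 2) · (1/2) = 6105/2 = 6105/2 ≈ 3052.50000.

E[X] = 6105/2 = 3052.50000.


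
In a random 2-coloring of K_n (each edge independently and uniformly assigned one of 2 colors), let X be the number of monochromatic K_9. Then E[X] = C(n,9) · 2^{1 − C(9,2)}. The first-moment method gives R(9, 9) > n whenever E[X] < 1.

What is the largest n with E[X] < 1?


We need C(n, 9) · 2^{1 − 36} < 1, i.e. C(n, 9) < 2^{36 − 1} = 34359738368.
Check values of n near the boundary:
  n = 59: C(59, 9) = 12565671261; 12565671261 < 34359738368? YES
  n = 60: C(60, 9) = 14783142660; 14783142660 < 34359738368? YES
  n = 61: C(61, 9) = 17341763505; 17341763505 < 34359738368? YES
  n = 62: C(62, 9) = 20286591270; 20286591270 < 34359738368? YES
  n = 63: C(63, 9) = 23667689815; 23667689815 < 34359738368? YES
  n = 64: C(64, 9) = 27540584512; 27540584512 < 34359738368? YES
  n = 65: C(65, 9) = 31966749880; 31966749880 < 34359738368? YES
  n = 66: C(66, 9) = 37014131440; 37014131440 < 34359738368? NO
  n = 67: C(67, 9) = 42757703560; 42757703560 < 34359738368? NO
The largest n with C(n, 9) < 34359738368 is n = 65 (where E[X] = 3995843735/4294967296 ≈ 0.930). Hence R(9, 9) > 65, i.e. R(9, 9) ≥ 66.

Largest n = 65; hence R(9, 9) > 65.


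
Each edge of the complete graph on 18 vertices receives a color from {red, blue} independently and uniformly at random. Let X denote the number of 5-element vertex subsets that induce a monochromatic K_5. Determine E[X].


Let X = Σ_S X_S over the C(18, 5) = 8568 subsets S of size 5, where X_S = 1 if the K_5 on S is monochromatic.
For a fixed S, the K_5 on S has C(5, 2) = 10 edges. P[all 10 edges red] = (1/2)^10, and likewise for blue, so P[monochromatic] = 2·(1/2)^10 = 2^{1 − 10} = 1/512.
By linearity of expectation: E[X] = C(18, 5) · 2^{1 − 10} = 8568 · 1/512 = 1071/64.
Numerically: E[X] ≈ 16.7344.

E[X] = C(18,5)·2^(1−C(5,2)) = 1071/64 ≈ 16.7344.


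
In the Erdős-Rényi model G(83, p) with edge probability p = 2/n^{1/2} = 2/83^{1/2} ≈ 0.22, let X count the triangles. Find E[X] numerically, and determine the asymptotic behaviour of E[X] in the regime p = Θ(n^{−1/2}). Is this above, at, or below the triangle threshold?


Number of potential triangles: C(83, 3) = 91881.
Each occurs with probability p³ ≈ (0.22)³ ≈ 1.05797e-02.
By linearity: E[X] = C(83, 3)·p³ ≈ 91881 · 1.05797e-02 ≈ 972.072.
Since α = 1/2 < 1, p = c/n^{1/2} ≫ 1/n is above the triangle threshold p ~ 1/n. Asymptotically E[X] ~ (c³/6)·n^{3(1−α)} = (2³/6)·n^{1.5} → ∞; triangles are abundant w.h.p.

E[X] ≈ 972.072; in regime p = Θ(1/n^{1/2}) E[X] diverges (above the triangle threshold p ~ 1/n).


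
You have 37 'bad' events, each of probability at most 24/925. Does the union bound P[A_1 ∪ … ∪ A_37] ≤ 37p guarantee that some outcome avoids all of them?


Union bound: P[∪_{i=1}^{37} A_i] ≤ Σ_i P[A_i] ≤ 37·p = 37·(24/925) = 24/25.
Numerically: 24/25 ≈ 0.9600.
Is 24/25 < 1? YES.
Since P[∪ A_i] ≤ 24/25 < 1, the complement has P[∩ A_i^c] ≥ 1 − 24/25 = 1/25 > 0, so some outcome avoids every A_i.

37·p = 24/25 ≈ 0.9600; existence CERTIFIED by the union bound.


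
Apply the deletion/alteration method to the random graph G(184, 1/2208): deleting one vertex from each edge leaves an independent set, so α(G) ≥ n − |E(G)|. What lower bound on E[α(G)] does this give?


E[|E(G)|] = C(184, 2)·p = 16836 · (1/2208) = 61/8.
E[α(G)] ≥ n − E[|E(G)|] = 184 − 61/8 = 1411/8.
Numerically: ≈ 176.375000.
(This is only a lower bound; the true E[α(G)] may be larger.)

E[α(G)] ≥ 1411/8 ≈ 176.375000.


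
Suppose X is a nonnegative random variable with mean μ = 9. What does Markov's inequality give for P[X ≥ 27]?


μ = E[X] = 9, a = 27.
Markov: P[X ≥ 27] ≤ μ/a = (9)/27 = 1/3.
Numerically: ≈ 0.33333.
(Since a = 27 > μ = 9.00000, the bound 1/3 is < 1 and informative.)

P[X ≥ 27] ≤ 1/3 ≈ 0.33333.


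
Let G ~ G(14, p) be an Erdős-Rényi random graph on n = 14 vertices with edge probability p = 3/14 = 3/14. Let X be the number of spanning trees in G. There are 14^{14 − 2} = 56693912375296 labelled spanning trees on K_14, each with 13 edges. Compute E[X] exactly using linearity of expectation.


K_14 has 14^{14 − 2} = 56693912375296 labelled spanning trees.
For each such spanning tree H, let X_H = 1 if all 13 edges of H are present in G. Then P[X_H = 1] = p^{13} = (3/14)^{13} = 1594323/793714773254144.
By linearity of expectation: E[X] = Σ_H E[X_H] = 56693912375296 · p^{13} = 56693912375296 · 1594323/793714773254144 = 1594323/14.
Numerically: E[X] ≈ 1.1388e+05.

E[X] = 56693912375296 · (3/14)^{13} = 1594323/14 ≈ 1.1388e+05.


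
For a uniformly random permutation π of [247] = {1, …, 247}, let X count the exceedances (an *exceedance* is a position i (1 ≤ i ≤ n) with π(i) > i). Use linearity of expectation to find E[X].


Write X = Σ_{i=1}^{247} X_i, where X_i = 1_{π(i) > i}.
For each fixed i, π(i) is uniform over {1, …, 247} (marginal of a uniform permutation), so P[π(i) > i] = (n − i)/n. Summing: Σ_{i=1}^{247} (n − i)/n = (0 + 1 + … + 246)/247 = 247(247 − 1)/(2·247) = (247 − 1)/2.
Hence E[X] = Σ_{i=1}^{247} (247 − i)/247 = 123 ≈ 123.0000.

E[X] = 123 = 123.0000.


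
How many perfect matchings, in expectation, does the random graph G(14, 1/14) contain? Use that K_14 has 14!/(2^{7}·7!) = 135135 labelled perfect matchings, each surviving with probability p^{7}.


K_14 has 14!/(2^{7}·7!) = 135135 labelled perfect matchings.
For each such perfect matching H, let X_H = 1 if all 7 edges of H are present in G. Then P[X_H = 1] = p^{7} = (1/14)^{7} = 1/105413504.
Summing the indicators: E[X] = Σ_H E[X_H] = 135135 · p^{7} = 135135 · 1/105413504 = 19305/15059072.
Numerically: E[X] ≈ 0.001282.

E[X] = 135135 · (1/14)^{7} = 19305/15059072 ≈ 0.001282.


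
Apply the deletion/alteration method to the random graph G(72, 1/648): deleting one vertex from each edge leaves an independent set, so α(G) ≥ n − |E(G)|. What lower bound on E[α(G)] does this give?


E[|E(G)|] = C(72, 2)·p = 2556 · (1/648) = 71/18.
E[α(G)] ≥ n − E[|E(G)|] = 72 − 71/18 = 1225/18.
Numerically: ≈ 68.0556.
(This is only a lower bound; the true E[α(G)] may be larger.)

E[α(G)] ≥ 1225/18 ≈ 68.0556.


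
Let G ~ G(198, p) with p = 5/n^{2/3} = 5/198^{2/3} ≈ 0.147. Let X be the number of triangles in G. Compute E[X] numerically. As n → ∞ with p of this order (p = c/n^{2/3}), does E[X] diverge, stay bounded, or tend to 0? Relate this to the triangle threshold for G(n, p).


Number of potential triangles: C(198, 3) = 1274196.
Each occurs with probability p³ ≈ (0.147)³ ≈ 3.18845e-03.
By linearity: E[X] = C(198, 3)·p³ ≈ 1274196 · 3.18845e-03 ≈ 4062.710.
Since α = 2/3 < 1, p = c/n^{2/3} ≫ 1/n is above the triangle threshold p ~ 1/n. Asymptotically E[X] ~ (c³/6)·n^{3(1−α)} = (5³/6)·n^{1} → ∞; triangles are abundant w.h.p.

E[X] ≈ 4062.710; in regime p = Θ(1/n^{2/3}) E[X] diverges (above the triangle threshold p ~ 1/n).


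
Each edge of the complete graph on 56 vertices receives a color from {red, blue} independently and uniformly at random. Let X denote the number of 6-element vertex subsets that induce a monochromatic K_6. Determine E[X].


Let X = Σ_S X_S over the C(56, 6) = 32468436 subsets S of size 6, where X_S = 1 if the K_6 on S is monochromatic.
For a fixed S, the K_6 on S has C(6, 2) = 15 edges. P[all 15 edges red] = (1/2)^15, and likewise for blue, so P[monochromatic] = 2·(1/2)^15 = 2^{1 − 15} = 1/16384.
By linearity of expectation: E[X] = C(56, 6) · 2^{1 − 15} = 32468436 · 1/16384 = 8117109/4096.
Numerically: E[X] ≈ 1981.716064.

E[X] = C(56,6)·2^(1−C(6,2)) = 8117109/4096 ≈ 1981.716064.


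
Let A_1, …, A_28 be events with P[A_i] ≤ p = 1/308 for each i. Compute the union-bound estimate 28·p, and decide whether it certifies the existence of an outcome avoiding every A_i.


Union bound: P[∪_{i=1}^{28} A_i] ≤ Σ_i P[A_i] ≤ 28·p = 28·(1/308) = 1/11.
Numerically: 1/11 ≈ 0.0909.
Is 1/11 < 1? YES.
Since P[∪ A_i] ≤ 1/11 < 1, the complement has P[∩ A_i^c] ≥ 1 − 1/11 = 10/11 > 0, so some outcome avoids every A_i.

28·p = 1/11 ≈ 0.0909; existence CERTIFIED by the union bound.


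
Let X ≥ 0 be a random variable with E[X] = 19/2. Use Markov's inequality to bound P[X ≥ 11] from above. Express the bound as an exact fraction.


μ = E[X] = 19/2, a = 11.
Markov: P[X ≥ 11] ≤ μ/a = (19/2)/11 = 19/22.
Numerically: ≈ 0.8636.
(Since a = 11 > μ = 9.5000, the bound 19/22 is < 1 and informative.)

P[X ≥ 11] ≤ 19/22 ≈ 0.8636.


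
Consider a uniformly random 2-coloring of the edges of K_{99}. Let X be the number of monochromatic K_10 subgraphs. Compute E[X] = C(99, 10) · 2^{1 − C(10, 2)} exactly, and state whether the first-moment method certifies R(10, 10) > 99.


E[X] = C(99, 10) · 2^{1 − 45} = 15579278510796 · 2^{−44} = 15579278510796/17592186044416.
As a reduced fraction: E[X] = 3894819627699/4398046511104 ≈ 0.8855795.
Is E[X] < 1? YES.
Since E[X] < 1, there exists a 2-coloring of K_{99} with no monochromatic K_10; hence R(10, 10) > 99.

E[X] = 3894819627699/4398046511104 ≈ 0.8855795; E[X] < 1, so R(10, 10) > 99.


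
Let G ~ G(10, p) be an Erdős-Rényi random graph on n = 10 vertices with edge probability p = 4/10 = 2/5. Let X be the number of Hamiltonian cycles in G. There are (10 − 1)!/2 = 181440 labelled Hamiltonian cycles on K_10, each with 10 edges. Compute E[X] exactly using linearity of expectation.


K_10 has (10 − 1)!/2 = 181440 labelled Hamiltonian cycles.
For each such Hamiltonian cycle H, let X_H = 1 if all 10 edges of H are present in G. Then P[X_H = 1] = p^{10} = (2/5)^{10} = 1024/9765625.
By linearity of expectation: E[X] = Σ_H E[X_H] = 181440 · p^{10} = 181440 · 1024/9765625 = 37158912/1953125.
Numerically: E[X] ≈ 19.025.

E[X] = 181440 · (2/5)^{10} = 37158912/1953125 ≈ 19.025.


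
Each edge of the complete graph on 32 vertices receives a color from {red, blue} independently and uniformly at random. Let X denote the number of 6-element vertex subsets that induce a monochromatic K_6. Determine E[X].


Let X = Σ_S X_S over the C(32, 6) = 906192 subsets S of size 6, where X_S = 1 if the K_6 on S is monochromatic.
For a fixed S, the K_6 on S has C(6, 2) = 15 edges. P[all 15 edges red] = (1/2)^15, and likewise for blue, so P[monochromatic] = 2·(1/2)^15 = 2^{1 − 15} = 1/16384.
By linearity: E[X] = C(32, 6) · 2^{1 − 15} = 906192 · 1/16384 = 56637/1024.
Numerically: E[X] ≈ 55.309570.

E[X] = C(32,6)·2^(1−C(6,2)) = 56637/1024 ≈ 55.309570.


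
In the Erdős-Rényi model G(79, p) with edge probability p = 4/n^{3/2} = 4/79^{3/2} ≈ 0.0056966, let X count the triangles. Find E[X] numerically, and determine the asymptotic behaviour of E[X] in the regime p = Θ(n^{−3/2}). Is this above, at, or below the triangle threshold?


Number of potential triangles: C(79, 3) = 79079.
Each occurs with probability p³ ≈ (0.0056966)³ ≈ 1.8486643e-07.
By linearity: E[X] = C(79, 3)·p³ ≈ 79079 · 1.8486643e-07 ≈ 0.01462.
Since α = 3/2 > 1, p = c/n^{3/2} = o(1/n) is below the triangle threshold p ~ 1/n. Asymptotically E[X] ~ (c³/6)·n^{3(1−α)} = (4³/6)·n^{-1.5} → 0, so by Markov's inequality G has no triangles w.h.p.

E[X] ≈ 0.01462; in regime p = Θ(1/n^{3/2}) E[X] tends to 0 (below the triangle threshold p ~ 1/n).


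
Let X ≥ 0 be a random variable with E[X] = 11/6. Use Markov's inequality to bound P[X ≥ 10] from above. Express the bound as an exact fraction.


μ = E[X] = 11/6, a = 10.
Markov: P[X ≥ 10] ≤ μ/a = (11/6)/10 = 11/60.
Numerically: ≈ 0.1833.
(Since a = 10 > μ = 1.8333, the bound 11/60 is < 1 and informative.)

P[X ≥ 10] ≤ 11/60 ≈ 0.1833.


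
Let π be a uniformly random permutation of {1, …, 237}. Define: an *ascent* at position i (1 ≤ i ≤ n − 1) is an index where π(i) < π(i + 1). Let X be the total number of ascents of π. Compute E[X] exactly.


Write X = Σ X_I over i = 1, …, 236, with X_I the indicator of one ascent.
There are 236 indicators.
For each fixed i, the pair (π(i), π(i+1)) is a uniformly random ordered pair of distinct values from {1, …, 237}; by symmetry P[π(i) < π(i+1)] = 1/2.
By linearity: E[X] = 236 · (1/2) = (237 − 1) · (1/2) = 118 ≈ 118.000000.

E[X] = 118 = 118.000000.


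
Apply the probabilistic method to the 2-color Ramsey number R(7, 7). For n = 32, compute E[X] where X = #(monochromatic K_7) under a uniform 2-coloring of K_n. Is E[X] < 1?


E[X] = C(32, 7) · 2^{1 − 21} = 3365856 · 2^{−20} = 3365856/1048576.
As a reduced fraction: E[X] = 105183/32768 ≈ 3.209930.
Is E[X] < 1? NO.
Since E[X] ≥ 1, the first-moment bound is inconclusive at n = 32; it does NOT by itself certify R(7, 7) > 32.

E[X] = 105183/32768 ≈ 3.209930; E[X] ≥ 1; first-moment method inconclusive here.


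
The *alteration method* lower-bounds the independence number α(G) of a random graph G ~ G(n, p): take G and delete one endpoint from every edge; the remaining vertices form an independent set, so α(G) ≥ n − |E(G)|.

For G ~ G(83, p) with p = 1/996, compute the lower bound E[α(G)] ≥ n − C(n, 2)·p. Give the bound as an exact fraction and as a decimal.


E[|E(G)|] = C(83, 2)·p = 3403 · (1/996) = 41/12.
E[α(G)] ≥ n − E[|E(G)|] = 83 − 41/12 = 955/12.
Numerically: ≈ 79.58333.
(This is only a lower bound; the true E[α(G)] may be larger.)

E[α(G)] ≥ 955/12 ≈ 79.58333.


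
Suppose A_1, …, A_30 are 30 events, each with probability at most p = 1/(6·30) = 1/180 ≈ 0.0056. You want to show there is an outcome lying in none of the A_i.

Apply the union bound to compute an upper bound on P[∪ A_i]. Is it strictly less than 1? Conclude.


Union bound: P[∪_{i=1}^{30} A_i] ≤ Σ_i P[A_i] ≤ 30·p = 30·(1/180) = 1/6.
Numerically: 1/6 ≈ 0.1667.
Is 1/6 < 1? YES.
Since P[∪ A_i] ≤ 1/6 < 1, the complement has P[∩ A_i^c] ≥ 1 − 1/6 = 5/6 > 0, so some outcome avoids every A_i.

30·p = 1/6 ≈ 0.1667; existence CERTIFIED by the union bound.


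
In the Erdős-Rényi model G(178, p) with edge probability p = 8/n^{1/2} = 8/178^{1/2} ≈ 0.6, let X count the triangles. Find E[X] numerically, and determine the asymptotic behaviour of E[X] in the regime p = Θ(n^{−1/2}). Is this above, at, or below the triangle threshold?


Number of potential triangles: C(178, 3) = 924176.
Each occurs with probability p³ ≈ (0.6)³ ≈ 2.15596e-01.
By linearity: E[X] = C(178, 3)·p³ ≈ 924176 · 2.15596e-01 ≈ 199248.309.
Since α = 1/2 < 1, p = c/n^{1/2} ≫ 1/n is above the triangle threshold p ~ 1/n. Asymptotically E[X] ~ (c³/6)·n^{3(1−α)} = (8³/6)·n^{1.5} → ∞; triangles are abundant w.h.p.

E[X] ≈ 199248.309; in regime p = Θ(1/n^{1/2}) E[X] diverges (above the triangle threshold p ~ 1/n).


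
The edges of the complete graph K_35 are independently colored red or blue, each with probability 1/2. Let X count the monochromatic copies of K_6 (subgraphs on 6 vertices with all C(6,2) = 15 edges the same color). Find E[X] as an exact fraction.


Let X = Σ_S X_S over the C(35, 6) = 1623160 subsets S of size 6, where X_S = 1 if the K_6 on S is monochromatic.
For a fixed S, the K_6 on S has C(6, 2) = 15 edges. P[all 15 edges red] = (1/2)^15, and likewise for blue, so P[monochromatic] = 2·(1/2)^15 = 2^{1 − 15} = 1/16384.
By linearity: E[X] = C(35, 6) · 2^{1 − 15} = 1623160 · 1/16384 = 202895/2048.
Numerically: E[X] ≈ 99.069824.

E[X] = C(35,6)·2^(1−C(6,2)) = 202895/2048 ≈ 99.069824.


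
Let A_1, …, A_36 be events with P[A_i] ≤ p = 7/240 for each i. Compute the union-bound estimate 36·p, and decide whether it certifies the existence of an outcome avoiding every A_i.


Union bound: P[∪_{i=1}^{36} A_i] ≤ Σ_i P[A_i] ≤ 36·p = 36·(7/240) = 21/20.
Numerically: 21/20 ≈ 1.050000.
Is 21/20 < 1? NO.
Since the bound 21/20 is ≥ 1, the union bound is uninformative here; it does NOT by itself certify existence.

36·p = 21/20 ≈ 1.050000; existence NOT certified by the union bound.


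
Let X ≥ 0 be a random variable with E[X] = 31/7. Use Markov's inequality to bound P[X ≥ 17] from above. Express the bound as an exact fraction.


μ = E[X] = 31/7, a = 17.
Markov: P[X ≥ 17] ≤ μ/a = (31/7)/17 = 31/119.
Numerically: ≈ 0.26050.
(Since a = 17 > μ = 4.42857, the bound 31/119 is < 1 and informative.)

P[X ≥ 17] ≤ 31/119 ≈ 0.26050.


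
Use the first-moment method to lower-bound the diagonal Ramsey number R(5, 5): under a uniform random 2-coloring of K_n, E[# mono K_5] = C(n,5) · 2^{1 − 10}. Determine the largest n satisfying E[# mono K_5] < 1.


We need C(n, 5) · 2^{1 − 10} < 1, i.e. C(n, 5) < 2^{10 − 1} = 512.
Check values of n near the boundary:
  n = 5: C(5, 5) = 1; 1 < 512? YES
  n = 6: C(6, 5) = 6; 6 < 512? YES
  n = 7: C(7, 5) = 21; 21 < 512? YES
  n = 8: C(8, 5) = 56; 56 < 512? YES
  n = 9: C(9, 5) = 126; 126 < 512? YES
  n = 10: C(10, 5) = 252; 252 < 512? YES
  n = 11: C(11, 5) = 462; 462 < 512? YES
  n = 12: C(12, 5) = 792; 792 < 512? NO
  n = 13: C(13, 5) = 1287; 1287 < 512? NO
  n = 14: C(14, 5) = 2002; 2002 < 512? NO
The largest n with C(n, 5) < 512 is n = 11 (where E[X] = 231/256 ≈ 0.9023438). Hence R(5, 5) > 11, i.e. R(5, 5) ≥ 12.

Largest n = 11; hence R(5, 5) > 11.


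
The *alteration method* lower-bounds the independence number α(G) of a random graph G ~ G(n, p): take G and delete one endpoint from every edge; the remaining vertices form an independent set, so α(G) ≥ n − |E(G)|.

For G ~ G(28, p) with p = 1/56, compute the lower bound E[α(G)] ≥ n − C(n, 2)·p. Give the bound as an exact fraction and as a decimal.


E[|E(G)|] = C(28, 2)·p = 378 · (1/56) = 27/4.
E[α(G)] ≥ n − E[|E(G)|] = 28 − 27/4 = 85/4.
Numerically: ≈ 21.250000.
(This is only a lower bound; the true E[α(G)] may be larger.)

E[α(G)] ≥ 85/4 ≈ 21.250000.
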